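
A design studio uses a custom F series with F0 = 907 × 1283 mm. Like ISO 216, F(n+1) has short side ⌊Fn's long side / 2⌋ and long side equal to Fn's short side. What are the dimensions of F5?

160 × 226 mm

F1: ⌊1283/2⌋ × 907 = 641 × 907 mm
F2: ⌊907/2⌋ × 641 = 453 × 641 mm
F3: ⌊641/2⌋ × 453 = 320 × 453 mm
F4: ⌊453/2⌋ × 320 = 226 × 320 mm
F5: ⌊320/2⌋ × 226 = 160 × 226 mm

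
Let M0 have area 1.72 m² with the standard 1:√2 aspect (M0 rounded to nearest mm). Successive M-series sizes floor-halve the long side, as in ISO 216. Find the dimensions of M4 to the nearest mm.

Let M0's short side be w mm. w · w√2 = 1.72 m² = 1,720,000 mm², so w ≈ 1102.8 mm and w√2 ≈ 1559.6 mm → M0 = 1103 × 1560 mm.
M1: ⌊1560/2⌋ × 1103 = 780 × 1103 mm
M2: ⌊1103/2⌋ × 780 = 551 × 780 mm
M3: ⌊780/2⌋ × 551 = 390 × 551 mm
M4: ⌊551/2⌋ × 390 = 275 × 390 mm

275 × 390 mm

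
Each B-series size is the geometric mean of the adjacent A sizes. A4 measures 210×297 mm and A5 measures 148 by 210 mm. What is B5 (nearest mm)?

176 × 250 mm

Short side: √(210 · 148) = √31080 ≈ 176.3 → 176 mm
Long side: √(297 · 210) = √62370 ≈ 249.7 → 250 mm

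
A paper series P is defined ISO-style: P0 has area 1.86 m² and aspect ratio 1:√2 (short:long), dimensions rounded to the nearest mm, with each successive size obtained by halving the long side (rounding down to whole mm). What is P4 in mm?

286 × 405 mm

Let P0's short side be w mm. w · w√2 = 1.86 m² = 1,860,000 mm², so w ≈ 1146.8 mm and w√2 ≈ 1621.9 mm → P0 = 1147 × 1622 mm.
P1: ⌊1622/2⌋ × 1147 = 811 × 1147 mm
P2: ⌊1147/2⌋ × 811 = 573 × 811 mm
P3: ⌊811/2⌋ × 573 = 405 × 573 mm
P4: ⌊573/2⌋ × 405 = 286 × 405 mm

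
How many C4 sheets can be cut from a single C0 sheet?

C0 = 917 × 1297 mm; C4 = 229 × 324 mm.
Each halving step doubles the count; 4 steps from C0 to C4.
2^4 = 16.

16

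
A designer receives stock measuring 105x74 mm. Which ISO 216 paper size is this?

A7 (74 × 105 mm)

Aspect ratio 105/74 ≈ 1.419 — close to the ISO √2 ≈ 1.414.
In the A-series (A0 area = 1 m²): A7 = 74 × 105 mm.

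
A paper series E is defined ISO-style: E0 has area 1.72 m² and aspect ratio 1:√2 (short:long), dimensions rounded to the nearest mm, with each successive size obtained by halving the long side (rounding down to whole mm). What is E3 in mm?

Let E0's short side be w mm. w · w√2 = 1.72 m² = 1,720,000 mm², so w ≈ 1102.8 mm and w√2 ≈ 1559.6 mm → E0 = 1103 × 1560 mm.
E1: ⌊1560/2⌋ × 1103 = 780 × 1103 mm
E2: ⌊1103/2⌋ × 780 = 551 × 780 mm
E3: ⌊780/2⌋ × 551 = 390 × 551 mm

390 × 551 mm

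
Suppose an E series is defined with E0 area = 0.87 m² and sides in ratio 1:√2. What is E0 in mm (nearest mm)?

Let the short side be w mm. Then w · w√2 = 0.87 m² = 870,000 mm².
w² = 870,000/√2, so w ≈ 784.3 mm; long side = w√2 ≈ 1109.2 mm.

784 × 1109 mm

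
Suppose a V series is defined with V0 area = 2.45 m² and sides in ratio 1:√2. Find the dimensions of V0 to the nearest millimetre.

1316 × 1861 mm

Let the short side be w mm. Then w · w√2 = 2.45 m² = 2,450,000 mm².
w² = 2,450,000/√2, so w ≈ 1316.2 mm; long side = w√2 ≈ 1861.4 mm.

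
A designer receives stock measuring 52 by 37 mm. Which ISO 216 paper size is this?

Aspect ratio 52/37 ≈ 1.405 — close to the ISO √2 ≈ 1.414.
In the A-series (A0 area = 1 m²): A9 = 37 × 52 mm.

A9 (37 × 52 mm)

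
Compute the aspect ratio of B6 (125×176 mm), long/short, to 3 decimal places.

176 / 125 = 1.408
ISO 216 targets √2 ≈ 1.414; the -0.006 deviation is from mm rounding.

1.408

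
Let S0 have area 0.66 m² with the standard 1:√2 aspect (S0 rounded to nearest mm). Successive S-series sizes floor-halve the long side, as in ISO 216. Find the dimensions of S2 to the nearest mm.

Let S0's short side be w mm. w · w√2 = 0.66 m² = 660,000 mm², so w ≈ 683.1 mm and w√2 ≈ 966.1 mm → S0 = 683 × 966 mm.
S1: ⌊966/2⌋ × 683 = 483 × 683 mm
S2: ⌊683/2⌋ × 483 = 341 × 483 mm

341 × 483 mm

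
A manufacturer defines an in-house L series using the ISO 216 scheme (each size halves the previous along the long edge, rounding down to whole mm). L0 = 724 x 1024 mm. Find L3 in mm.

256 × 362 mm

L1: ⌊1024/2⌋ × 724 = 512 × 724 mm
L2: ⌊724/2⌋ × 512 = 362 × 512 mm
L3: ⌊512/2⌋ × 362 = 256 × 362 mm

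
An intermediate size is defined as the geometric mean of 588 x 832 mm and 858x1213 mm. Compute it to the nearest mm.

710 × 1005 mm

Short side: √(588 · 858) = √504504 ≈ 710.3 → 710 mm
Long side: √(832 · 1213) = √1009216 ≈ 1004.6 → 1005 mm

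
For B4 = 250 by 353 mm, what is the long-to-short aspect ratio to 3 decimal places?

353 / 250 = 1.412
ISO 216 targets √2 ≈ 1.414; the -0.002 deviation is from mm rounding.

1.412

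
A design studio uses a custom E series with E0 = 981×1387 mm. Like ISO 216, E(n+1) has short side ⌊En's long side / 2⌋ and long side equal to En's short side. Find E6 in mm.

122 × 173 mm

E1: ⌊1387/2⌋ × 981 = 693 × 981 mm
E2: ⌊981/2⌋ × 693 = 490 × 693 mm
E3: ⌊693/2⌋ × 490 = 346 × 490 mm
E4: ⌊490/2⌋ × 346 = 245 × 346 mm
E5: ⌊346/2⌋ × 245 = 173 × 245 mm
E6: ⌊245/2⌋ × 173 = 122 × 173 mm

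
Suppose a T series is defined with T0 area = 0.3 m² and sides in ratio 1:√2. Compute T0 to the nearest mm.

Let the short side be w mm. Then w · w√2 = 0.3 m² = 300,000 mm².
w² = 300,000/√2, so w ≈ 460.6 mm; long side = w√2 ≈ 651.4 mm.

461 × 651 mm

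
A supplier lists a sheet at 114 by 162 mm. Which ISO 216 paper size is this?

C6 (114 × 162 mm)

Aspect ratio 162/114 ≈ 1.421 — close to the ISO √2 ≈ 1.414.
In the C-series (envelope sizes, between A and B): C6 = 114 × 162 mm.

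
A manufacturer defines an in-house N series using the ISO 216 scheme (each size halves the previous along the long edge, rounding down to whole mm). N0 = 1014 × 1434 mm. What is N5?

179 × 253 mm

N1: ⌊1434/2⌋ × 1014 = 717 × 1014 mm
N2: ⌊1014/2⌋ × 717 = 507 × 717 mm
N3: ⌊717/2⌋ × 507 = 358 × 507 mm
N4: ⌊507/2⌋ × 358 = 253 × 358 mm
N5: ⌊358/2⌋ × 253 = 179 × 253 mm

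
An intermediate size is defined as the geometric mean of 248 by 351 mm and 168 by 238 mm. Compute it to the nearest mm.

204 × 289 mm

Short side: √(248 · 168) = √41664 ≈ 204.1 → 204 mm
Long side: √(351 · 238) = √83538 ≈ 289.0 → 289 mm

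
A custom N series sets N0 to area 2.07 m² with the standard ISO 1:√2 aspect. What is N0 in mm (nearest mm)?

1210 × 1711 mm

Let the short side be w mm. Then w · w√2 = 2.07 m² = 2,070,000 mm².
w² = 2,070,000/√2, so w ≈ 1209.8 mm; long side = w√2 ≈ 1711.0 mm.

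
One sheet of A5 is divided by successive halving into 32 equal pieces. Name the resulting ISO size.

A10

32 = 2^5, so 5 halving steps.
A5 → A6 → … → A10 after 5 steps.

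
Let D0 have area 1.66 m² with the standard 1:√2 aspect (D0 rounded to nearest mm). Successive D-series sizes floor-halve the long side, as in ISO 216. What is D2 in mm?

Let D0's short side be w mm. w · w√2 = 1.66 m² = 1,660,000 mm², so w ≈ 1083.4 mm and w√2 ≈ 1532.2 mm → D0 = 1083 × 1532 mm.
D1: ⌊1532/2⌋ × 1083 = 766 × 1083 mm
D2: ⌊1083/2⌋ × 766 = 541 × 766 mm

541 × 766 mm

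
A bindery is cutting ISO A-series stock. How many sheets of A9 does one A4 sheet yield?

Each ISO step halves the sheet: 1 × A4 → 2 × A5 → 4 × A6 → 8 × A7 → …
From A4 to A9 is 5 halving steps: 2^5 = 32.

32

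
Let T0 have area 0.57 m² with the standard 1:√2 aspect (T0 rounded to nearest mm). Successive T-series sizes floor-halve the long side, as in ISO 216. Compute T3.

Let T0's short side be w mm. w · w√2 = 0.57 m² = 570,000 mm², so w ≈ 634.9 mm and w√2 ≈ 897.8 mm → T0 = 635 × 898 mm.
T1: ⌊898/2⌋ × 635 = 449 × 635 mm
T2: ⌊635/2⌋ × 449 = 317 × 449 mm
T3: ⌊449/2⌋ × 317 = 224 × 317 mm

224 × 317 mm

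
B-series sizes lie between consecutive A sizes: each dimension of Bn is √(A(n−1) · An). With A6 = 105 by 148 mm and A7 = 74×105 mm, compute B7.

88 × 125 mm

Short side: √(105 · 74) = √7770 ≈ 88.1 → 88 mm
Long side: √(148 · 105) = √15540 ≈ 124.7 → 125 mm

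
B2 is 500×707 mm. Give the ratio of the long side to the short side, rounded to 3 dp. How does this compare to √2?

1.414

707 / 500 = 1.414
Matches √2 ≈ 1.414 — the ISO 216 defining ratio.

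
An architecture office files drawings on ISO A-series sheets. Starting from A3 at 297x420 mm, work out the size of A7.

A4: ⌊420/2⌋ × 297 = 210 × 297 mm
A5: ⌊297/2⌋ × 210 = 148 × 210 mm
A6: ⌊210/2⌋ × 148 = 105 × 148 mm
A7: ⌊148/2⌋ × 105 = 74 × 105 mm

74 × 105 mm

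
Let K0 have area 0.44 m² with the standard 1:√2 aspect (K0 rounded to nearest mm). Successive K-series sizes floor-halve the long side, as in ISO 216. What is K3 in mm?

197 × 279 mm

Let K0's short side be w mm. w · w√2 = 0.44 m² = 440,000 mm², so w ≈ 557.8 mm and w√2 ≈ 788.8 mm → K0 = 558 × 789 mm.
K1: ⌊789/2⌋ × 558 = 394 × 558 mm
K2: ⌊558/2⌋ × 394 = 279 × 394 mm
K3: ⌊394/2⌋ × 279 = 197 × 279 mm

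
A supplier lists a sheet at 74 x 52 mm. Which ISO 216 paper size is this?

Aspect ratio 74/52 ≈ 1.423 — close to the ISO √2 ≈ 1.414.
In the A-series (A0 area = 1 m²): A8 = 52 × 74 mm.

A8 (52 × 74 mm)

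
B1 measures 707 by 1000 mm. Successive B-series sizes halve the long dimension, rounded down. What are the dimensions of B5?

B2: ⌊1000/2⌋ × 707 = 500 × 707 mm
B3: ⌊707/2⌋ × 500 = 353 × 500 mm
B4: ⌊500/2⌋ × 353 = 250 × 353 mm
B5: ⌊353/2⌋ × 250 = 176 × 250 mm

176 × 250 mm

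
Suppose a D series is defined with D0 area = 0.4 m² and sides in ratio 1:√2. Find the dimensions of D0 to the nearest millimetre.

Let the short side be w mm. Then w · w√2 = 0.4 m² = 400,000 mm².
w² = 400,000/√2, so w ≈ 531.8 mm; long side = w√2 ≈ 752.1 mm.

532 × 752 mm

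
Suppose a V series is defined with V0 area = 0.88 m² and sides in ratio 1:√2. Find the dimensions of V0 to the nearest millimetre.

Let the short side be w mm. Then w · w√2 = 0.88 m² = 880,000 mm².
w² = 880,000/√2, so w ≈ 788.8 mm; long side = w√2 ≈ 1115.6 mm.

789 × 1116 mm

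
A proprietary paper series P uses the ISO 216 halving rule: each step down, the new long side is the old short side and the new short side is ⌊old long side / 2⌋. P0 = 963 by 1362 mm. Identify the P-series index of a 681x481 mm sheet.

P2

P0: 963 × 1362 mm
P1: 681 × 963 mm
P2: 481 × 681 mm
P3: 340 × 481 mm
→ matches P2.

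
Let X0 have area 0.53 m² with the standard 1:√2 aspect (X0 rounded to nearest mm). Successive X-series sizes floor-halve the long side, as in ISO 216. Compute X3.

Let X0's short side be w mm. w · w√2 = 0.53 m² = 530,000 mm², so w ≈ 612.2 mm and w√2 ≈ 865.8 mm → X0 = 612 × 866 mm.
X1: ⌊866/2⌋ × 612 = 433 × 612 mm
X2: ⌊612/2⌋ × 433 = 306 × 433 mm
X3: ⌊433/2⌋ × 306 = 216 × 306 mm

216 × 306 mm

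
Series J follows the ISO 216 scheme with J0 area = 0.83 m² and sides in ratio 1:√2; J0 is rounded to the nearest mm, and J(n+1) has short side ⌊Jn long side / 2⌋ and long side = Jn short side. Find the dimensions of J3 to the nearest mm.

270 × 383 mm

Let J0's short side be w mm. w · w√2 = 0.83 m² = 830,000 mm², so w ≈ 766.1 mm and w√2 ≈ 1083.4 mm → J0 = 766 × 1083 mm.
J1: ⌊1083/2⌋ × 766 = 541 × 766 mm
J2: ⌊766/2⌋ × 541 = 383 × 541 mm
J3: ⌊541/2⌋ × 383 = 270 × 383 mm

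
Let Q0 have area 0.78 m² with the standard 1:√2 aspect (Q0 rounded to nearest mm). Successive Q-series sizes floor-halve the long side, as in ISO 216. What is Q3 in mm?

Let Q0's short side be w mm. w · w√2 = 0.78 m² = 780,000 mm², so w ≈ 742.7 mm and w√2 ≈ 1050.3 mm → Q0 = 743 × 1050 mm.
Q1: ⌊1050/2⌋ × 743 = 525 × 743 mm
Q2: ⌊743/2⌋ × 525 = 371 × 525 mm
Q3: ⌊525/2⌋ × 371 = 262 × 371 mm

262 × 371 mm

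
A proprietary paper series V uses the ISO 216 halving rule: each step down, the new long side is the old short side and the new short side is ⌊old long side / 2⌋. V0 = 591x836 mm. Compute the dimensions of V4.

147 × 209 mm

V1: ⌊836/2⌋ × 591 = 418 × 591 mm
V2: ⌊591/2⌋ × 418 = 295 × 418 mm
V3: ⌊418/2⌋ × 295 = 209 × 295 mm
V4: ⌊295/2⌋ × 209 = 147 × 209 mm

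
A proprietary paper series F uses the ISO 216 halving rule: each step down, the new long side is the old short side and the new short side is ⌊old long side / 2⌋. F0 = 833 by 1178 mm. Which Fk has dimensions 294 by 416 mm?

F0: 833 × 1178 mm
F1: 589 × 833 mm
F2: 416 × 589 mm
F3: 294 × 416 mm
F4: 208 × 294 mm
→ matches F3.

F3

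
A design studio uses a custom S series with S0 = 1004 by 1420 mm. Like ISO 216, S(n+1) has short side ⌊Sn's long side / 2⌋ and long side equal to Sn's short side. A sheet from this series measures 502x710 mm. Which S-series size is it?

S2

S0: 1004 × 1420 mm
S1: 710 × 1004 mm
S2: 502 × 710 mm
S3: 355 × 502 mm
→ matches S2.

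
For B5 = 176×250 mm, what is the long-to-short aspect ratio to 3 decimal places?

1.420

250 / 176 = 1.420
ISO 216 targets √2 ≈ 1.414; the +0.006 deviation is from mm rounding.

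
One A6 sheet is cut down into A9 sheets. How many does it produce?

8

A6 = 105 × 148 mm; A9 = 37 × 52 mm.
Each halving step doubles the count; 3 steps from A6 to A9.
2^3 = 8.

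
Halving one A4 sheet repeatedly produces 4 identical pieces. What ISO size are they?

A6

4 = 2^2, so 2 halving steps.
A4 → A5 → … → A6 after 2 steps.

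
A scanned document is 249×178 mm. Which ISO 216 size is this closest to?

B5 (176 × 250 mm)

Aspect ratio 249/178 ≈ 1.399 (ISO target is √2 ≈ 1.414).
In the B-series (B0 = 1000 × 1414 mm): B5 = 176 × 250 mm.
Off by 3 mm total — nearest standard size.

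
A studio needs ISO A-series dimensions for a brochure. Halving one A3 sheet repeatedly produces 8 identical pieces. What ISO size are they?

8 = 2^3, so 3 halving steps.
A3 → A4 → … → A6 after 3 steps.

A6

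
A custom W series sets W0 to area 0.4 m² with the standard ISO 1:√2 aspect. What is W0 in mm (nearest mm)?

532 × 752 mm

Let the short side be w mm. Then w · w√2 = 0.4 m² = 400,000 mm².
w² = 400,000/√2, so w ≈ 531.8 mm; long side = w√2 ≈ 752.1 mm.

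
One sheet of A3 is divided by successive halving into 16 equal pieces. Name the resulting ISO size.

A7

16 = 2^4, so 4 halving steps.
A3 → A4 → … → A7 after 4 steps.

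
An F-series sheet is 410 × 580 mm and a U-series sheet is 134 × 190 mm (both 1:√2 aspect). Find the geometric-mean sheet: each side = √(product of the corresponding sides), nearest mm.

Short side: √(410 · 134) = √54940 ≈ 234.4 → 234 mm
Long side: √(580 · 190) = √110200 ≈ 332.0 → 332 mm

234 × 332 mm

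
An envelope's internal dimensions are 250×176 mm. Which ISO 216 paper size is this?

Aspect ratio 250/176 ≈ 1.420 — close to the ISO √2 ≈ 1.414.
In the B-series (B0 = 1000 × 1414 mm): B5 = 176 × 250 mm.

B5 (176 × 250 mm)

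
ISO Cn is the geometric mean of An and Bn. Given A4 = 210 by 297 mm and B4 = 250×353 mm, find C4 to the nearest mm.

229 × 324 mm

Short side: √(210 · 250) = √52500 ≈ 229.1 → 229 mm
Long side: √(297 · 353) = √104841 ≈ 323.8 → 324 mm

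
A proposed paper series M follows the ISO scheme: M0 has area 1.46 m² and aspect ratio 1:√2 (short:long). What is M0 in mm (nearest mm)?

1016 × 1437 mm

Let the short side be w mm. Then w · w√2 = 1.46 m² = 1,460,000 mm².
w² = 1,460,000/√2, so w ≈ 1016.1 mm; long side = w√2 ≈ 1436.9 mm.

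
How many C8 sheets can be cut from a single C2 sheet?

64

Each ISO step halves the sheet: 1 × C2 → 2 × C3 → 4 × C4 → 8 × C5 → …
From C2 to C8 is 6 halving steps: 2^6 = 64.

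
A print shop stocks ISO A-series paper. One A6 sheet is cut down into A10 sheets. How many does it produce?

16

Each ISO step halves the sheet: 1 × A6 → 2 × A7 → 4 × A8 → 8 × A9 → …
From A6 to A10 is 4 halving steps: 2^4 = 16.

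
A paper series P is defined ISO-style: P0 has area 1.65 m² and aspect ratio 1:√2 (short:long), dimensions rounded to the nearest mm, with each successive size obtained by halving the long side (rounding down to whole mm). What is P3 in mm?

382 × 540 mm

Let P0's short side be w mm. w · w√2 = 1.65 m² = 1,650,000 mm², so w ≈ 1080.2 mm and w√2 ≈ 1527.6 mm → P0 = 1080 × 1528 mm.
P1: ⌊1528/2⌋ × 1080 = 764 × 1080 mm
P2: ⌊1080/2⌋ × 764 = 540 × 764 mm
P3: ⌊764/2⌋ × 540 = 382 × 540 mm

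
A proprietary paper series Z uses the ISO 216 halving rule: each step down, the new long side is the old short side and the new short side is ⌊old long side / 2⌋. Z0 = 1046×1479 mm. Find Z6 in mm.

130 × 184 mm

Z1: ⌊1479/2⌋ × 1046 = 739 × 1046 mm
Z2: ⌊1046/2⌋ × 739 = 523 × 739 mm
Z3: ⌊739/2⌋ × 523 = 369 × 523 mm
Z4: ⌊523/2⌋ × 369 = 261 × 369 mm
Z5: ⌊369/2⌋ × 261 = 184 × 261 mm
Z6: ⌊261/2⌋ × 184 = 130 × 184 mm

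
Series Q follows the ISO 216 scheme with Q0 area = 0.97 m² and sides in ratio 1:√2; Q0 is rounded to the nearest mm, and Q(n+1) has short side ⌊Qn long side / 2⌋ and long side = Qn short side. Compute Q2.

Let Q0's short side be w mm. w · w√2 = 0.97 m² = 970,000 mm², so w ≈ 828.2 mm and w√2 ≈ 1171.2 mm → Q0 = 828 × 1171 mm.
Q1: ⌊1171/2⌋ × 828 = 585 × 828 mm
Q2: ⌊828/2⌋ × 585 = 414 × 585 mm

414 × 585 mm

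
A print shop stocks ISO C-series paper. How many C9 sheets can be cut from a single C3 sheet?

64

Each ISO step halves the sheet: 1 × C3 → 2 × C4 → 4 × C5 → 8 × C6 → …
From C3 to C9 is 6 halving steps: 2^6 = 64.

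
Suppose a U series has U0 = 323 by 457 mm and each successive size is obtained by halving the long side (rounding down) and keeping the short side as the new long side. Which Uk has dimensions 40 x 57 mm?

U6

U0: 323 × 457 mm
U1: 228 × 323 mm
U2: 161 × 228 mm
U3: 114 × 161 mm
U4: 80 × 114 mm
U5: 57 × 80 mm
U6: 40 × 57 mm
U7: 28 × 40 mm
→ matches U6.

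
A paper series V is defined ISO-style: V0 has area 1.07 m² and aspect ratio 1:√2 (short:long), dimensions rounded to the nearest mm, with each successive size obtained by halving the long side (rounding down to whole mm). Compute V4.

217 × 307 mm

Let V0's short side be w mm. w · w√2 = 1.07 m² = 1,070,000 mm², so w ≈ 869.8 mm and w√2 ≈ 1230.1 mm → V0 = 870 × 1230 mm.
V1: ⌊1230/2⌋ × 870 = 615 × 870 mm
V2: ⌊870/2⌋ × 615 = 435 × 615 mm
V3: ⌊615/2⌋ × 435 = 307 × 435 mm
V4: ⌊435/2⌋ × 307 = 217 × 307 mm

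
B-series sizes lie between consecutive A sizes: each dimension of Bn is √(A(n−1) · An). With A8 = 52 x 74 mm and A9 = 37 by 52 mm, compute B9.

44 × 62 mm

Short side: √(52 · 37) = √1924 ≈ 43.9 → 44 mm
Long side: √(74 · 52) = √3848 ≈ 62.0 → 62 mm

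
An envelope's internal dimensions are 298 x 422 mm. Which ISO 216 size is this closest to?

Aspect ratio 422/298 ≈ 1.416 — close to the ISO √2 ≈ 1.414.
In the A-series (A0 area = 1 m²): A3 = 297 × 420 mm.
Off by 3 mm total — nearest standard size.

A3 (297 × 420 mm)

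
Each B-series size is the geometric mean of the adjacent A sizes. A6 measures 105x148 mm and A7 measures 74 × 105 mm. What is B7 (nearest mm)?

Short side: √(105 · 74) = √7770 ≈ 88.1 → 88 mm
Long side: √(148 · 105) = √15540 ≈ 124.7 → 125 mm

88 × 125 mm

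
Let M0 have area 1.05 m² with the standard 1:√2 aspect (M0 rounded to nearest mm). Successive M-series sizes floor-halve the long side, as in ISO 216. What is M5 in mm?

152 × 215 mm

Let M0's short side be w mm. w · w√2 = 1.05 m² = 1,050,000 mm², so w ≈ 861.7 mm and w√2 ≈ 1218.6 mm → M0 = 862 × 1219 mm.
M1: ⌊1219/2⌋ × 862 = 609 × 862 mm
M2: ⌊862/2⌋ × 609 = 431 × 609 mm
M3: ⌊609/2⌋ × 431 = 304 × 431 mm
M4: ⌊431/2⌋ × 304 = 215 × 304 mm
M5: ⌊304/2⌋ × 215 = 152 × 215 mm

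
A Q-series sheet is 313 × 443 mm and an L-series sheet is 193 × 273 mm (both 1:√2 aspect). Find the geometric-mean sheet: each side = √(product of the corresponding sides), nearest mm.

Short side: √(313 · 193) = √60409 ≈ 245.8 → 246 mm
Long side: √(443 · 273) = √120939 ≈ 347.8 → 348 mm

246 × 348 mm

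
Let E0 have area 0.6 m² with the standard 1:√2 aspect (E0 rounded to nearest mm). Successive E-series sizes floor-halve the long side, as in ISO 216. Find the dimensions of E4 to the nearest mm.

Let E0's short side be w mm. w · w√2 = 0.6 m² = 600,000 mm², so w ≈ 651.4 mm and w√2 ≈ 921.2 mm → E0 = 651 × 921 mm.
E1: ⌊921/2⌋ × 651 = 460 × 651 mm
E2: ⌊651/2⌋ × 460 = 325 × 460 mm
E3: ⌊460/2⌋ × 325 = 230 × 325 mm
E4: ⌊325/2⌋ × 230 = 162 × 230 mm

162 × 230 mm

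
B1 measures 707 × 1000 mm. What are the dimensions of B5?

176 × 250 mm

B2: ⌊1000/2⌋ × 707 = 500 × 707 mm
B3: ⌊707/2⌋ × 500 = 353 × 500 mm
B4: ⌊500/2⌋ × 353 = 250 × 353 mm
B5: ⌊353/2⌋ × 250 = 176 × 250 mm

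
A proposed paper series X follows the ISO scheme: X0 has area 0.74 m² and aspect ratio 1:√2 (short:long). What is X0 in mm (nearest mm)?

723 × 1023 mm

Let the short side be w mm. Then w · w√2 = 0.74 m² = 740,000 mm².
w² = 740,000/√2, so w ≈ 723.4 mm; long side = w√2 ≈ 1023.0 mm.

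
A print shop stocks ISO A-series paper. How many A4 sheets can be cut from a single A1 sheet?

8

A1 = 594 × 841 mm; A4 = 210 × 297 mm.
Each halving step doubles the count; 3 steps from A1 to A4.
2^3 = 8.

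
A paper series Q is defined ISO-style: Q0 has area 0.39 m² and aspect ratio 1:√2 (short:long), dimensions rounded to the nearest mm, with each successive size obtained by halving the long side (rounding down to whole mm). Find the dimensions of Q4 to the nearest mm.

Let Q0's short side be w mm. w · w√2 = 0.39 m² = 390,000 mm², so w ≈ 525.1 mm and w√2 ≈ 742.7 mm → Q0 = 525 × 743 mm.
Q1: ⌊743/2⌋ × 525 = 371 × 525 mm
Q2: ⌊525/2⌋ × 371 = 262 × 371 mm
Q3: ⌊371/2⌋ × 262 = 185 × 262 mm
Q4: ⌊262/2⌋ × 185 = 131 × 185 mm

131 × 185 mm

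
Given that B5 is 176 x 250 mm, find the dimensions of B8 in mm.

B6: ⌊250/2⌋ × 176 = 125 × 176 mm
B7: ⌊176/2⌋ × 125 = 88 × 125 mm
B8: ⌊125/2⌋ × 88 = 62 × 88 mm

62 × 88 mm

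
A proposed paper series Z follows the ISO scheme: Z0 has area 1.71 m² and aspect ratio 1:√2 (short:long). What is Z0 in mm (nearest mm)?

1100 × 1555 mm

Let the short side be w mm. Then w · w√2 = 1.71 m² = 1,710,000 mm².
w² = 1,710,000/√2, so w ≈ 1099.6 mm; long side = w√2 ≈ 1555.1 mm.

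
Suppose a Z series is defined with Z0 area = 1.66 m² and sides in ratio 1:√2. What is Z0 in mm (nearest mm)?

Let the short side be w mm. Then w · w√2 = 1.66 m² = 1,660,000 mm².
w² = 1,660,000/√2, so w ≈ 1083.4 mm; long side = w√2 ≈ 1532.2 mm.

1083 × 1532 mm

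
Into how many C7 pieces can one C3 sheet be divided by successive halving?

16

Each ISO step halves the sheet: 1 × C3 → 2 × C4 → 4 × C5 → 8 × C6 → …
From C3 to C7 is 4 halving steps: 2^4 = 16.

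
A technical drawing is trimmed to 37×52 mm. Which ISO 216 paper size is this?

Aspect ratio 52/37 ≈ 1.405 — close to the ISO √2 ≈ 1.414.
In the A-series (A0 area = 1 m²): A9 = 37 × 52 mm.

A9 (37 × 52 mm)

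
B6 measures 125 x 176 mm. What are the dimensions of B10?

B7: ⌊176/2⌋ × 125 = 88 × 125 mm
B8: ⌊125/2⌋ × 88 = 62 × 88 mm
B9: ⌊88/2⌋ × 62 = 44 × 62 mm
B10: ⌊62/2⌋ × 44 = 31 × 44 mm

31 × 44 mm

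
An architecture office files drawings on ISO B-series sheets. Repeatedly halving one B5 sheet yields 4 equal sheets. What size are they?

4 = 2^2, so 2 halving steps.
B5 → B6 → … → B7 after 2 steps.

B7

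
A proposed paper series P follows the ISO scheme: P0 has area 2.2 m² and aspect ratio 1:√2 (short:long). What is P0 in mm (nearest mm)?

Let the short side be w mm. Then w · w√2 = 2.2 m² = 2,200,000 mm².
w² = 2,200,000/√2, so w ≈ 1247.3 mm; long side = w√2 ≈ 1763.9 mm.

1247 × 1764 mm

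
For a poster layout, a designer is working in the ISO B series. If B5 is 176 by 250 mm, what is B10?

B6: ⌊250/2⌋ × 176 = 125 × 176 mm
B7: ⌊176/2⌋ × 125 = 88 × 125 mm
B8: ⌊125/2⌋ × 88 = 62 × 88 mm
B9: ⌊88/2⌋ × 62 = 44 × 62 mm
B10: ⌊62/2⌋ × 44 = 31 × 44 mm

31 × 44 mm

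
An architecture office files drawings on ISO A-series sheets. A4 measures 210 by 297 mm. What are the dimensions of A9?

37 × 52 mm

A5: ⌊297/2⌋ × 210 = 148 × 210 mm
A6: ⌊210/2⌋ × 148 = 105 × 148 mm
A7: ⌊148/2⌋ × 105 = 74 × 105 mm
A8: ⌊105/2⌋ × 74 = 52 × 74 mm
A9: ⌊74/2⌋ × 52 = 37 × 52 mm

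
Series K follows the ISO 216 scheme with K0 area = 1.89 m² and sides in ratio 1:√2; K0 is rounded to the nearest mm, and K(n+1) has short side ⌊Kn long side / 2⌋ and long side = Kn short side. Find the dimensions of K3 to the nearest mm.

Let K0's short side be w mm. w · w√2 = 1.89 m² = 1,890,000 mm², so w ≈ 1156.0 mm and w√2 ≈ 1634.9 mm → K0 = 1156 × 1635 mm.
K1: ⌊1635/2⌋ × 1156 = 817 × 1156 mm
K2: ⌊1156/2⌋ × 817 = 578 × 817 mm
K3: ⌊817/2⌋ × 578 = 408 × 578 mm

408 × 578 mm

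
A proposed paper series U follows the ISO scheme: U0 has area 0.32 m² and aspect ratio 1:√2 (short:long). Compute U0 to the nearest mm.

476 × 673 mm

Let the short side be w mm. Then w · w√2 = 0.32 m² = 320,000 mm².
w² = 320,000/√2, so w ≈ 475.7 mm; long side = w√2 ≈ 672.7 mm.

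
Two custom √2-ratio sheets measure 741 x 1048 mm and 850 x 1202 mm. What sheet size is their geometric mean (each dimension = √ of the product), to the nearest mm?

794 × 1122 mm

Short side: √(741 · 850) = √629850 ≈ 793.6 → 794 mm
Long side: √(1048 · 1202) = √1259696 ≈ 1122.4 → 1122 mm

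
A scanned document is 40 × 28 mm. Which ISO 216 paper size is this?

C10 (28 × 40 mm)

Aspect ratio 40/28 ≈ 1.429 — close to the ISO √2 ≈ 1.414.
In the C-series (envelope sizes, between A and B): C10 = 28 × 40 mm.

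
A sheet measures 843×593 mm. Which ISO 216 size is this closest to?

Aspect ratio 843/593 ≈ 1.422 — close to the ISO √2 ≈ 1.414.
In the A-series (A0 area = 1 m²): A1 = 594 × 841 mm.
Off by 3 mm total — nearest standard size.

A1 (594 × 841 mm)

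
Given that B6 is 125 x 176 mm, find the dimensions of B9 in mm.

44 × 62 mm

B7: ⌊176/2⌋ × 125 = 88 × 125 mm
B8: ⌊125/2⌋ × 88 = 62 × 88 mm
B9: ⌊88/2⌋ × 62 = 44 × 62 mm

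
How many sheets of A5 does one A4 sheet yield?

Each ISO step halves the sheet: 1 × A4 → 2 × A5
From A4 to A5 is 1 halving step: 2^1 = 2.

2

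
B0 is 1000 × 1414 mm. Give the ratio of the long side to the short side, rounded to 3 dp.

1.414

1414 / 1000 = 1.414
Matches √2 ≈ 1.414 — the ISO 216 defining ratio.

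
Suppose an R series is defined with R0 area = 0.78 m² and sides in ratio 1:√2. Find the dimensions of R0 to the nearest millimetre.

Let the short side be w mm. Then w · w√2 = 0.78 m² = 780,000 mm².
w² = 780,000/√2, so w ≈ 742.7 mm; long side = w√2 ≈ 1050.3 mm.

743 × 1050 mm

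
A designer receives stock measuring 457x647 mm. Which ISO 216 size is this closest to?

C2 (458 × 648 mm)

Aspect ratio 647/457 ≈ 1.416 — close to the ISO √2 ≈ 1.414.
In the C-series (envelope sizes, between A and B): C2 = 458 × 648 mm.
Off by 2 mm total — nearest standard size.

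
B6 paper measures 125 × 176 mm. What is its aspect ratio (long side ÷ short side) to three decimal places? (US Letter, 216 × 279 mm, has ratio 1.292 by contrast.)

176 / 125 = 1.408
ISO 216 targets √2 ≈ 1.414; the -0.006 deviation is from mm rounding.

1.408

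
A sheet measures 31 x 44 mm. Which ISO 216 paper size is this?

B10 (31 × 44 mm)

Aspect ratio 44/31 ≈ 1.419 — close to the ISO √2 ≈ 1.414.
In the B-series (B0 = 1000 × 1414 mm): B10 = 31 × 44 mm.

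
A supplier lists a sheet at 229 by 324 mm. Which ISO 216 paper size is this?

C4 (229 × 324 mm)

Aspect ratio 324/229 ≈ 1.415 — close to the ISO √2 ≈ 1.414.
In the C-series (envelope sizes, between A and B): C4 = 229 × 324 mm.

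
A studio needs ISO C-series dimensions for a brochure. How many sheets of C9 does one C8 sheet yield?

2

C8 = 57 × 81 mm; C9 = 40 × 57 mm.
Each halving step doubles the count; 1 step from C8 to C9.
2^1 = 2.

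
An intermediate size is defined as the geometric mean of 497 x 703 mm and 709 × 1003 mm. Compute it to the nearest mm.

Short side: √(497 · 709) = √352373 ≈ 593.6 → 594 mm
Long side: √(703 · 1003) = √705109 ≈ 839.7 → 840 mm

594 × 840 mm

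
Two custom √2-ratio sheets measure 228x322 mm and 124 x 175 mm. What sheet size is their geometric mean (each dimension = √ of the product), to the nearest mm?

168 × 237 mm

Short side: √(228 · 124) = √28272 ≈ 168.1 → 168 mm
Long side: √(322 · 175) = √56350 ≈ 237.4 → 237 mm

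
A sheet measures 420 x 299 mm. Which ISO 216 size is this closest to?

Aspect ratio 420/299 ≈ 1.405 — close to the ISO √2 ≈ 1.414.
In the A-series (A0 area = 1 m²): A3 = 297 × 420 mm.
Off by 2 mm total — nearest standard size.

A3 (297 × 420 mm)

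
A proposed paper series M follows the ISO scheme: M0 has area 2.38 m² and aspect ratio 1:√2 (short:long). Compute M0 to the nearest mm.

Let the short side be w mm. Then w · w√2 = 2.38 m² = 2,380,000 mm².
w² = 2,380,000/√2, so w ≈ 1297.3 mm; long side = w√2 ≈ 1834.6 mm.

1297 × 1835 mm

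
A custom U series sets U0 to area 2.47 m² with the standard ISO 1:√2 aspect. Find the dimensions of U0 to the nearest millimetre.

1322 × 1869 mm

Let the short side be w mm. Then w · w√2 = 2.47 m² = 2,470,000 mm².
w² = 2,470,000/√2, so w ≈ 1321.6 mm; long side = w√2 ≈ 1869.0 mm.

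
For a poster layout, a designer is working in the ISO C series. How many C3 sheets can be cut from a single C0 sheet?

Each ISO step halves the sheet: 1 × C0 → 2 × C1 → 4 × C2 → 8 × C3
From C0 to C3 is 3 halving steps: 2^3 = 8.

8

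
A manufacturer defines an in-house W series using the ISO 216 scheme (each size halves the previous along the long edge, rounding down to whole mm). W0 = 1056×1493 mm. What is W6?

W1: ⌊1493/2⌋ × 1056 = 746 × 1056 mm
W2: ⌊1056/2⌋ × 746 = 528 × 746 mm
W3: ⌊746/2⌋ × 528 = 373 × 528 mm
W4: ⌊528/2⌋ × 373 = 264 × 373 mm
W5: ⌊373/2⌋ × 264 = 186 × 264 mm
W6: ⌊264/2⌋ × 186 = 132 × 186 mm

132 × 186 mm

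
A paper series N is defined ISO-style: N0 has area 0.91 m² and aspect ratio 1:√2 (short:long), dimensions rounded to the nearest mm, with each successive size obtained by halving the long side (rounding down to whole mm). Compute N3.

283 × 401 mm

Let N0's short side be w mm. w · w√2 = 0.91 m² = 910,000 mm², so w ≈ 802.2 mm and w√2 ≈ 1134.4 mm → N0 = 802 × 1134 mm.
N1: ⌊1134/2⌋ × 802 = 567 × 802 mm
N2: ⌊802/2⌋ × 567 = 401 × 567 mm
N3: ⌊567/2⌋ × 401 = 283 × 401 mm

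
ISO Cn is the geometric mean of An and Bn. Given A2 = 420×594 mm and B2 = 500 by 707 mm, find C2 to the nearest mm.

458 × 648 mm

Short side: √(420 · 500) = √210000 ≈ 458.3 → 458 mm
Long side: √(594 · 707) = √419958 ≈ 648.0 → 648 mm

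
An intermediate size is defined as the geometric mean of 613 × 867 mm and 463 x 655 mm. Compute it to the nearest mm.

533 × 754 mm

Short side: √(613 · 463) = √283819 ≈ 532.7 → 533 mm
Long side: √(867 · 655) = √567885 ≈ 753.6 → 754 mm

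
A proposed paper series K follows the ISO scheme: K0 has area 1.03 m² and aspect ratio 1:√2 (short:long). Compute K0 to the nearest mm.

853 × 1207 mm

Let the short side be w mm. Then w · w√2 = 1.03 m² = 1,030,000 mm².
w² = 1,030,000/√2, so w ≈ 853.4 mm; long side = w√2 ≈ 1206.9 mm.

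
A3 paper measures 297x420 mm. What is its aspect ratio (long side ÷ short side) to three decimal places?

1.414

420 / 297 = 1.414
Matches √2 ≈ 1.414 — the ISO 216 defining ratio.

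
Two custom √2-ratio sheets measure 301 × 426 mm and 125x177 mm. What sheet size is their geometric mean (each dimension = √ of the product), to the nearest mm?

194 × 275 mm

Short side: √(301 · 125) = √37625 ≈ 194.0 → 194 mm
Long side: √(426 · 177) = √75402 ≈ 274.6 → 275 mm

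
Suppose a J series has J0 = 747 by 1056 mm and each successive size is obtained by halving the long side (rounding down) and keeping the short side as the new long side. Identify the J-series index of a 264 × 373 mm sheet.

J0: 747 × 1056 mm
J1: 528 × 747 mm
J2: 373 × 528 mm
J3: 264 × 373 mm
J4: 186 × 264 mm
→ matches J3.

J3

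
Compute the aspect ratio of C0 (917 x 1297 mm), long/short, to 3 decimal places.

1.414

1297 / 917 = 1.414
Matches √2 ≈ 1.414 — the ISO 216 defining ratio.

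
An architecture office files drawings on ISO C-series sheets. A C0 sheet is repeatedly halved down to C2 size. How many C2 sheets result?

C0 = 917 × 1297 mm; C2 = 458 × 648 mm.
Each halving step doubles the count; 2 steps from C0 to C2.
2^2 = 4.

4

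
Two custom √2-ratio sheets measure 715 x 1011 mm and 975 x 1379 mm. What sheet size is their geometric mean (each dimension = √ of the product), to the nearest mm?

Short side: √(715 · 975) = √697125 ≈ 834.9 → 835 mm
Long side: √(1011 · 1379) = √1394169 ≈ 1180.7 → 1181 mm

835 × 1181 mm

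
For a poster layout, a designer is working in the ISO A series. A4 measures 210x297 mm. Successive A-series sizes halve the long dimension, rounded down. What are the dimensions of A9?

37 × 52 mm

A5: ⌊297/2⌋ × 210 = 148 × 210 mm
A6: ⌊210/2⌋ × 148 = 105 × 148 mm
A7: ⌊148/2⌋ × 105 = 74 × 105 mm
A8: ⌊105/2⌋ × 74 = 52 × 74 mm
A9: ⌊74/2⌋ × 52 = 37 × 52 mm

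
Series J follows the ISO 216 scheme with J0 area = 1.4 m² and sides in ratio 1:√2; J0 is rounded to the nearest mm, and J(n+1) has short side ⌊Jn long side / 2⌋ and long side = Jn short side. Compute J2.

Let J0's short side be w mm. w · w√2 = 1.4 m² = 1,400,000 mm², so w ≈ 995.0 mm and w√2 ≈ 1407.1 mm → J0 = 995 × 1407 mm.
J1: ⌊1407/2⌋ × 995 = 703 × 995 mm
J2: ⌊995/2⌋ × 703 = 497 × 703 mm

497 × 703 mm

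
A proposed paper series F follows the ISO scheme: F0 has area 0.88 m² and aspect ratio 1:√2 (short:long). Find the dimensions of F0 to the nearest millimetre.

789 × 1116 mm

Let the short side be w mm. Then w · w√2 = 0.88 m² = 880,000 mm².
w² = 880,000/√2, so w ≈ 788.8 mm; long side = w√2 ≈ 1115.6 mm.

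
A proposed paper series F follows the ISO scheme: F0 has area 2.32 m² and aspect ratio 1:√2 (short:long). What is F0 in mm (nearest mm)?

Let the short side be w mm. Then w · w√2 = 2.32 m² = 2,320,000 mm².
w² = 2,320,000/√2, so w ≈ 1280.8 mm; long side = w√2 ≈ 1811.3 mm.

1281 × 1811 mm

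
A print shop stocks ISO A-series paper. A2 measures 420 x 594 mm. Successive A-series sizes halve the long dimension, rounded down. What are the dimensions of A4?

210 × 297 mm

A3: ⌊594/2⌋ × 420 = 297 × 420 mm
A4: ⌊420/2⌋ × 297 = 210 × 297 mm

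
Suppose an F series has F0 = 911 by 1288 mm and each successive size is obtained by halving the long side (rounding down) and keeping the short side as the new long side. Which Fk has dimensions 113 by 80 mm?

F7

F0: 911 × 1288 mm
F1: 644 × 911 mm
F2: 455 × 644 mm
F3: 322 × 455 mm
F4: 227 × 322 mm
F5: 161 × 227 mm
F6: 113 × 161 mm
F7: 80 × 113 mm
F8: 56 × 80 mm
→ matches F7.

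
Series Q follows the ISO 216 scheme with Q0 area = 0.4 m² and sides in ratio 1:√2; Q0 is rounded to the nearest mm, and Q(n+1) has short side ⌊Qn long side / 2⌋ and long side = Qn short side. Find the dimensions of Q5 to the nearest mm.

Let Q0's short side be w mm. w · w√2 = 0.4 m² = 400,000 mm², so w ≈ 531.8 mm and w√2 ≈ 752.1 mm → Q0 = 532 × 752 mm.
Q1: ⌊752/2⌋ × 532 = 376 × 532 mm
Q2: ⌊532/2⌋ × 376 = 266 × 376 mm
Q3: ⌊376/2⌋ × 266 = 188 × 266 mm
Q4: ⌊266/2⌋ × 188 = 133 × 188 mm
Q5: ⌊188/2⌋ × 133 = 94 × 133 mm

94 × 133 mm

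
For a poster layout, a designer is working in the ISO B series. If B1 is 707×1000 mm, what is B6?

125 × 176 mm

B2: ⌊1000/2⌋ × 707 = 500 × 707 mm
B3: ⌊707/2⌋ × 500 = 353 × 500 mm
B4: ⌊500/2⌋ × 353 = 250 × 353 mm
B5: ⌊353/2⌋ × 250 = 176 × 250 mm
B6: ⌊250/2⌋ × 176 = 125 × 176 mm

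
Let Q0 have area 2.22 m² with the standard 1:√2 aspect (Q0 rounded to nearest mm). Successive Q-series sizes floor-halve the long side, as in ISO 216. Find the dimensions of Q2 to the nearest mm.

626 × 886 mm

Let Q0's short side be w mm. w · w√2 = 2.22 m² = 2,220,000 mm², so w ≈ 1252.9 mm and w√2 ≈ 1771.9 mm → Q0 = 1253 × 1772 mm.
Q1: ⌊1772/2⌋ × 1253 = 886 × 1253 mm
Q2: ⌊1253/2⌋ × 886 = 626 × 886 mm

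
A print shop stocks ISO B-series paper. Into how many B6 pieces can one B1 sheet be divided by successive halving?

B1 = 707 × 1000 mm; B6 = 125 × 176 mm.
Each halving step doubles the count; 5 steps from B1 to B6.
2^5 = 32.

32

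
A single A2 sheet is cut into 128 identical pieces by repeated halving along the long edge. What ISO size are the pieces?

128 = 2^7, so 7 halving steps.
A2 → A3 → … → A9 after 7 steps.

A9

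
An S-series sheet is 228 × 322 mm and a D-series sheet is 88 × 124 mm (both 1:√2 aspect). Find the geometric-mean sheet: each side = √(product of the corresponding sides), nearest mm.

142 × 200 mm

Short side: √(228 · 88) = √20064 ≈ 141.6 → 142 mm
Long side: √(322 · 124) = √39928 ≈ 199.8 → 200 mm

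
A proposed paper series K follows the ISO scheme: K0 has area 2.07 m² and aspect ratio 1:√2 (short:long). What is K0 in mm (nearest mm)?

Let the short side be w mm. Then w · w√2 = 2.07 m² = 2,070,000 mm².
w² = 2,070,000/√2, so w ≈ 1209.8 mm; long side = w√2 ≈ 1711.0 mm.

1210 × 1711 mm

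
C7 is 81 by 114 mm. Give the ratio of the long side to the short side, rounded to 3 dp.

1.407

114 / 81 = 1.407
ISO 216 targets √2 ≈ 1.414; the -0.007 deviation is from mm rounding.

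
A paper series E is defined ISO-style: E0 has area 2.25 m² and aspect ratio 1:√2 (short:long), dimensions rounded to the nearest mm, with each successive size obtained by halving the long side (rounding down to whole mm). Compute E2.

Let E0's short side be w mm. w · w√2 = 2.25 m² = 2,250,000 mm², so w ≈ 1261.3 mm and w√2 ≈ 1783.8 mm → E0 = 1261 × 1784 mm.
E1: ⌊1784/2⌋ × 1261 = 892 × 1261 mm
E2: ⌊1261/2⌋ × 892 = 630 × 892 mm

630 × 892 mm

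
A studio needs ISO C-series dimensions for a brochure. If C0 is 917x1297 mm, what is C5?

162 × 229 mm

C1: ⌊1297/2⌋ × 917 = 648 × 917 mm
C2: ⌊917/2⌋ × 648 = 458 × 648 mm
C3: ⌊648/2⌋ × 458 = 324 × 458 mm
C4: ⌊458/2⌋ × 324 = 229 × 324 mm
C5: ⌊324/2⌋ × 229 = 162 × 229 mm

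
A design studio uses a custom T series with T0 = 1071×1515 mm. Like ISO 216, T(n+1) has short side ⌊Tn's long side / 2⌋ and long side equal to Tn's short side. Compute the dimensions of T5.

189 × 267 mm

T1: ⌊1515/2⌋ × 1071 = 757 × 1071 mm
T2: ⌊1071/2⌋ × 757 = 535 × 757 mm
T3: ⌊757/2⌋ × 535 = 378 × 535 mm
T4: ⌊535/2⌋ × 378 = 267 × 378 mm
T5: ⌊378/2⌋ × 267 = 189 × 267 mm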